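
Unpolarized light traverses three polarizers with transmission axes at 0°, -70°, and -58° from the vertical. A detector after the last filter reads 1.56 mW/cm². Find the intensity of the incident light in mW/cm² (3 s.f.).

I₀ ≈ 27.9 mW/cm²

Unpolarized light through the first polarizer → I₁ = ½ I₀, now polarized at 0°.
I₂ = I₁ cos²(-70° − 0°) = 0.5 I₀ · cos²(70°) = 0.05849 I₀.
I₃ = I₂ cos²(-58° + 70°) = 0.05849 I₀ · cos²(12°) = 0.05596 I₀.
So 1.56 mW/cm² = 0.05596 I₀, giving I₀ = 1.56/0.05596 = 27.88 mW/cm².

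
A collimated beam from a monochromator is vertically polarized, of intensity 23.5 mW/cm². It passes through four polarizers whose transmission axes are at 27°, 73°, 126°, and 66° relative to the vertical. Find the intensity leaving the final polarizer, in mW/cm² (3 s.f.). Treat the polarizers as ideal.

I ≈ 0.815 mW/cm²

By Malus's law, I₁ = 23.5 mW/cm² · cos²(27°) = 18.66 mW/cm².
I₂ = I₁ · cos²(46°) = 18.66 · 0.4826 = 9.003 mW/cm².
I₃ = I₂ · cos²(53°) = 9.003 · 0.3622 = 3.261 mW/cm².
I₄ = I₃ · cos²(60°) = 3.261 · 0.25 = 0.8152 mW/cm².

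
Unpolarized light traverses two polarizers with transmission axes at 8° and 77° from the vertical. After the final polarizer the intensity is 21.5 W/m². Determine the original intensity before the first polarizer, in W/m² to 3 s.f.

I₀ ≈ 335 W/m²

Unpolarized light through the first polarizer → I₁ = ½ I₀, now polarized at 8°.
I₂ = I₁ cos²(77° − 8°) = 0.5 I₀ · cos²(69°) = 0.06421 I₀.
So 21.5 W/m² = 0.06421 I₀, giving I₀ = 21.5/0.06421 = 334.8 W/m².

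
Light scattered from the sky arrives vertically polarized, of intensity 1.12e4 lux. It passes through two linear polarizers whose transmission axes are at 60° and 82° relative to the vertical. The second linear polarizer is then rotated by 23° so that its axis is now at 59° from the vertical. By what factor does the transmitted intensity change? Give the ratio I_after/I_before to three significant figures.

Before rotation:
By Malus's law, I₁ = I₀ cos²(60° − 0°) = I₀ cos²(60°) = 0.25 I₀.
I₂ = I₁ cos²(82° − 60°) = 0.25 I₀ · cos²(22°) = 0.2149 I₀.
After rotation:
I₁ = I₀ cos²(60° − 0°) = I₀ cos²(60°) = 0.25 I₀.
I₂ = I₁ cos²(59° − 60°) = 0.25 I₀ · cos²(1°) = 0.2499 I₀.
Ratio = 0.2499 / 0.2149 = 1.163.

I_new/I_old ≈ 1.16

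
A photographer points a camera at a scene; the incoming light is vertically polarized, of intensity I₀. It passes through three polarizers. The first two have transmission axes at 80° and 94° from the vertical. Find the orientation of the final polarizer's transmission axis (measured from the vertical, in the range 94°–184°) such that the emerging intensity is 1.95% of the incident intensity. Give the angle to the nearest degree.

θ ≈ 128°

By Malus's law, I₁ = I₀ cos²(80° − 0°) = I₀ cos²(80°) = 0.03015 I₀.
I₂ = I₁ cos²(94° − 80°) = 0.03015 I₀ · cos²(14°) = 0.02839 I₀.
Need I₃/I₀ = 0.0195, so cos²(θ − 94°) = 0.0195 / 0.02839 = 0.6869.
θ − 94° = arccos(√0.6869) = 34.0°, giving θ ≈ 94 + 34.0 = 128.0°.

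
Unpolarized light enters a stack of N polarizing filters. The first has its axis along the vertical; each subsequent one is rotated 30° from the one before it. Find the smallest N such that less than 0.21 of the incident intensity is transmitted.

N = 5

First polarizer halves the unpolarized light: factor 1/2.
Each further stage multiplies by cos²(30°) = 0.75.
After N polarizers: T = 0.5·0.75^(N−1). Require T < 0.21 ⇒ N−1 > ln(0.21/0.5)/ln(0.75) = 3.02, so N−1 ≥ 4 and N = 5.
Check: N=5 gives T = 0.1582 < 0.21; N=4 gives T = 0.2109.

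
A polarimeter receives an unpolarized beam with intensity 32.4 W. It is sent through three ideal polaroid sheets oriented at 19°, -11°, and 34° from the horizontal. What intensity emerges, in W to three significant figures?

I ≈ 6.08 W

Unpolarized light through the first polarizer → I₁ = 32.4 W/2 = 16.2 W, polarized at 19°.
I₂ = I₁ · cos²(30°) = 16.2 · 0.75 = 12.15 W.
I₃ = I₂ · cos²(45°) = 12.15 · 0.5 = 6.075 W.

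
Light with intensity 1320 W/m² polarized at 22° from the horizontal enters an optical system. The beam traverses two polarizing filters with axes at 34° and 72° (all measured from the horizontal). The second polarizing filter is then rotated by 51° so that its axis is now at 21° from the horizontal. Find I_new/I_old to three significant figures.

Before rotation:
I₁ = I₀ cos²(34° − 22°) = I₀ cos²(12°) = 0.9568 I₀.
I₂ = I₁ cos²(72° − 34°) = 0.9568 I₀ · cos²(38°) = 0.5941 I₀.
After rotation:
I₁ = I₀ cos²(34° − 22°) = I₀ cos²(12°) = 0.9568 I₀.
I₂ = I₁ cos²(21° − 34°) = 0.9568 I₀ · cos²(13°) = 0.9084 I₀.
Ratio = 0.9084 / 0.5941 = 1.529.

I_new/I_old ≈ 1.53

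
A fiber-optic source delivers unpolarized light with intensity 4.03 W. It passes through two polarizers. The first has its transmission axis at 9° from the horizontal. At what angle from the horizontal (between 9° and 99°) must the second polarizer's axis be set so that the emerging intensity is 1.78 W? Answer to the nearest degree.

Unpolarized light through the first polarizer → I₁ = ½ I₀, now polarized at 9°.
Target fraction: 1.78 / 4.03 W = 0.4417 of I₀.
Need I₂/I₀ = 0.4417, so cos²(θ − 9°) = 0.4417 / 0.5 = 0.8834.
θ − 9° = arccos(√0.8834) = 20.0°, giving θ ≈ 9 + 20.0 = 29.0°.

θ ≈ 29°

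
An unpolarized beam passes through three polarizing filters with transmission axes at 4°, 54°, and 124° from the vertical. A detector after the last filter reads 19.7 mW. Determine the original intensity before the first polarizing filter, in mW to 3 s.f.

I₀ ≈ 815 mW

Unpolarized light through the first polarizer → I₁ = ½ I₀, now polarized at 4°.
I₂ = I₁ cos²(54° − 4°) = 0.5 I₀ · cos²(50°) = 0.2066 I₀.
I₃ = I₂ cos²(124° − 54°) = 0.2066 I₀ · cos²(70°) = 0.02417 I₀.
So 19.7 mW = 0.02417 I₀, giving I₀ = 19.7/0.02417 = 815.2 mW.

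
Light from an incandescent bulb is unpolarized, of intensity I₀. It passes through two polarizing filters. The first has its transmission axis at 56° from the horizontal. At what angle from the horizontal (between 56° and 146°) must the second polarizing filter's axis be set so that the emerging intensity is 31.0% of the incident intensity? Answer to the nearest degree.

Unpolarized light through the first polarizer → I₁ = ½ I₀, now polarized at 56°.
Need I₂/I₀ = 0.31, so cos²(θ − 56°) = 0.31 / 0.5 = 0.62.
θ − 56° = arccos(√0.62) = 38.1°, giving θ ≈ 56 + 38.1 = 94.1°.

θ ≈ 94°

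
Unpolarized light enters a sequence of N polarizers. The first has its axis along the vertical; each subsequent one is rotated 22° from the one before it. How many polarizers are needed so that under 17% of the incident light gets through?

N = 9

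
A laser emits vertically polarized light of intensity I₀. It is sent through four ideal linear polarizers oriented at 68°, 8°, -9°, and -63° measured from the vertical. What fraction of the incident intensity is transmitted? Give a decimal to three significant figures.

I₁ = I₀ cos²(68° − 0°) = I₀ cos²(68°) = 0.1403 I₀.
I₂ = I₁ cos²(8° − 68°) = 0.1403 I₀ · cos²(60°) = 0.03508 I₀.
I₃ = I₂ cos²(-9° − 8°) = 0.03508 I₀ · cos²(17°) = 0.03208 I₀.
I₄ = I₃ cos²(-63° + 9°) = 0.03208 I₀ · cos²(54°) = 0.01108 I₀.
Transmitted fraction = 0.01108.

≈ 0.0111 I₀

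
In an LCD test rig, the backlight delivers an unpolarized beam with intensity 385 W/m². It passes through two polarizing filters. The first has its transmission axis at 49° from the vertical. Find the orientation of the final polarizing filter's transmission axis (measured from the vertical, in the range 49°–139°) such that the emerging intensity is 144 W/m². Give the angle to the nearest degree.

θ ≈ 79°

Unpolarized light through the first polarizer → I₁ = ½ I₀, now polarized at 49°.
Target fraction: 144 / 385 W/m² = 0.374 of I₀.
Need I₂/I₀ = 0.374, so cos²(θ − 49°) = 0.374 / 0.5 = 0.7481.
θ − 49° = arccos(√0.7481) = 30.1°, giving θ ≈ 49 + 30.1 = 79.1°.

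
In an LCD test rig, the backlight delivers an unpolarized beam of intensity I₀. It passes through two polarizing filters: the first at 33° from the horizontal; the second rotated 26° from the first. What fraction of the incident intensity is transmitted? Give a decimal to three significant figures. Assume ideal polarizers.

Unpolarized light through the first polarizer → I₁ = ½ I₀, now polarized at 33°.
I₂ = I₁ cos²(26°) = 0.5 · 0.8078 I₀ = 0.4039 I₀.
Transmitted fraction = 0.4039.

≈ 0.404 I₀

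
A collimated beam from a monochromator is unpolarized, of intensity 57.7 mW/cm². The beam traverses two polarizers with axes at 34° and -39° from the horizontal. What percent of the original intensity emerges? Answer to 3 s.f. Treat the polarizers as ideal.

≈ 4.27%

Unpolarized light through the first polarizer → I₁ = 57.7 mW/cm²/2 = 28.85 mW/cm², polarized at 34°.
I₂ = I₁ · cos²(73°) = 28.85 · 0.08548 = 2.466 mW/cm².
That is 4.274% of the incident intensity.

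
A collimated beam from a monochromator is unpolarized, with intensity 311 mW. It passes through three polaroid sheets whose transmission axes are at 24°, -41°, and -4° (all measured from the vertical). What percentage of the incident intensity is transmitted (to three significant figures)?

≈ 5.70%

Unpolarized light through the first polarizer → I₁ = 311 mW/2 = 155.5 mW, polarized at 24°.
I₂ = I₁ · cos²(65°) = 155.5 · 0.1786 = 27.77 mW.
I₃ = I₂ · cos²(37°) = 27.77 · 0.6378 = 17.71 mW.
That is 5.696% of the incident intensity.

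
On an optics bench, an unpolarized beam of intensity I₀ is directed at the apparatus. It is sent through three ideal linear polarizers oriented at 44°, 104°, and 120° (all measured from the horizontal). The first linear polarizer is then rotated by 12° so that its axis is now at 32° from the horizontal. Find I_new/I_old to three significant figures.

I_new/I_old ≈ 0.382

Before rotation:
Unpolarized light through the first polarizer → I₁ = ½ I₀, now polarized at 44°.
I₂ = I₁ cos²(104° − 44°) = 0.5 I₀ · cos²(60°) = 0.125 I₀.
I₃ = I₂ cos²(120° − 104°) = 0.125 I₀ · cos²(16°) = 0.1155 I₀.
After rotation:
Unpolarized light through the first polarizer → I₁ = ½ I₀, now polarized at 32°.
I₂ = I₁ cos²(104° − 32°) = 0.5 I₀ · cos²(72°) = 0.04775 I₀.
I₃ = I₂ cos²(120° − 104°) = 0.04775 I₀ · cos²(16°) = 0.04412 I₀.
Ratio = 0.04412 / 0.1155 = 0.382.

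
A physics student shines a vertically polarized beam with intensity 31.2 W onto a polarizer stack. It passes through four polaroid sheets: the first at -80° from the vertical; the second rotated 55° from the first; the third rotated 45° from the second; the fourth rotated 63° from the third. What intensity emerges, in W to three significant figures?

I₁ = 31.2 W · cos²(80°) = 0.9408 W.
I₂ = I₁ · cos²(55°) = 0.9408 · 0.329 = 0.3095 W.
I₃ = I₂ · cos²(45°) = 0.3095 · 0.5 = 0.1548 W.
I₄ = I₃ · cos²(63°) = 0.1548 · 0.2061 = 0.0319 W.

I ≈ 0.0319 W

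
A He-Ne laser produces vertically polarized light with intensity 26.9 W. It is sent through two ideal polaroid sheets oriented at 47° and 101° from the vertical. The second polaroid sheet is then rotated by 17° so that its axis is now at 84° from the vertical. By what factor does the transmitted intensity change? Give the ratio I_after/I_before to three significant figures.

I_new/I_old ≈ 1.85

Before rotation:
I₁ = I₀ cos²(47° − 0°) = I₀ cos²(47°) = 0.4651 I₀.
I₂ = I₁ cos²(101° − 47°) = 0.4651 I₀ · cos²(54°) = 0.1607 I₀.
After rotation:
I₁ = I₀ cos²(47° − 0°) = I₀ cos²(47°) = 0.4651 I₀.
I₂ = I₁ cos²(84° − 47°) = 0.4651 I₀ · cos²(37°) = 0.2967 I₀.
Ratio = 0.2967 / 0.1607 = 1.846.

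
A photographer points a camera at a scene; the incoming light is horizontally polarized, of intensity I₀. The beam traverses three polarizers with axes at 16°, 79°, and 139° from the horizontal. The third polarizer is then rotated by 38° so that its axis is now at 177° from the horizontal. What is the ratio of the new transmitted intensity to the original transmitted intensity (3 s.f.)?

I_new/I_old ≈ 0.0775

Before rotation:
I₁ = I₀ cos²(16° − 0°) = I₀ cos²(16°) = 0.924 I₀.
I₂ = I₁ cos²(79° − 16°) = 0.924 I₀ · cos²(63°) = 0.1904 I₀.
I₃ = I₂ cos²(139° − 79°) = 0.1904 I₀ · cos²(60°) = 0.04761 I₀.
After rotation:
I₁ = I₀ cos²(16° − 0°) = I₀ cos²(16°) = 0.924 I₀.
I₂ = I₁ cos²(79° − 16°) = 0.924 I₀ · cos²(63°) = 0.1904 I₀.
Angle between axes 2 and 3: 82°. I₃ = 0.1904 I₀ · cos²(82°) = 0.003689 I₀.
Ratio = 0.003689 / 0.04761 = 0.07748.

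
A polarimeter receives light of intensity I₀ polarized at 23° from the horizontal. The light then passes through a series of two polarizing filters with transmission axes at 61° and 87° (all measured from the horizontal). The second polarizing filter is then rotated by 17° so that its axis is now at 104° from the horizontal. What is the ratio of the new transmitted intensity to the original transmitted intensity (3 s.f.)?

I_new/I_old ≈ 0.662

Before rotation:
I₁ = I₀ cos²(61° − 23°) = I₀ cos²(38°) = 0.621 I₀.
I₂ = I₁ cos²(87° − 61°) = 0.621 I₀ · cos²(26°) = 0.5016 I₀.
After rotation:
I₁ = I₀ cos²(61° − 23°) = I₀ cos²(38°) = 0.621 I₀.
I₂ = I₁ cos²(104° − 61°) = 0.621 I₀ · cos²(43°) = 0.3321 I₀.
Ratio = 0.3321 / 0.5016 = 0.6621.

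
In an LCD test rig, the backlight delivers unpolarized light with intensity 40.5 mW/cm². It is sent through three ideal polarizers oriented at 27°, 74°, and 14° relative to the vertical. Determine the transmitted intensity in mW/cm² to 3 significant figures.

I ≈ 2.35 mW/cm²

Unpolarized light through the first polarizer → I₁ = 40.5 mW/cm²/2 = 20.25 mW/cm², polarized at 27°.
I₂ = I₁ · cos²(47°) = 20.25 · 0.4651 = 9.419 mW/cm².
I₃ = I₂ · cos²(60°) = 9.419 · 0.25 = 2.355 mW/cm².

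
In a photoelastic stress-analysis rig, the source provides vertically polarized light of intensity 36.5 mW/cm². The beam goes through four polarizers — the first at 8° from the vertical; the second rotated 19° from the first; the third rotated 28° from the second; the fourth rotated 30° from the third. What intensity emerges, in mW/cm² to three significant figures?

I ≈ 18.7 mW/cm²

I₁ = 36.5 mW/cm² · cos²(8°) = 35.79 mW/cm².
I₂ = I₁ · cos²(19°) = 35.79 · 0.894 = 32 mW/cm².
I₃ = I₂ · cos²(28°) = 32 · 0.7796 = 24.95 mW/cm².
I₄ = I₃ · cos²(30°) = 24.95 · 0.75 = 18.71 mW/cm².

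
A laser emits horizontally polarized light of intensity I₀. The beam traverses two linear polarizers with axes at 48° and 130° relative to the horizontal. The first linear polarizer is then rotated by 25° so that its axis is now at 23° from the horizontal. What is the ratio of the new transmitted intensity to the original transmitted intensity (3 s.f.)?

I_new/I_old ≈ 8.35

Before rotation:
I₁ = I₀ cos²(48° − 0°) = I₀ cos²(48°) = 0.4477 I₀.
I₂ = I₁ cos²(130° − 48°) = 0.4477 I₀ · cos²(82°) = 0.008672 I₀.
After rotation:
I₁ = I₀ cos²(23° − 0°) = I₀ cos²(23°) = 0.8473 I₀.
Angle between axes 1 and 2: 73°. I₂ = 0.8473 I₀ · cos²(73°) = 0.07243 I₀.
Ratio = 0.07243 / 0.008672 = 8.352.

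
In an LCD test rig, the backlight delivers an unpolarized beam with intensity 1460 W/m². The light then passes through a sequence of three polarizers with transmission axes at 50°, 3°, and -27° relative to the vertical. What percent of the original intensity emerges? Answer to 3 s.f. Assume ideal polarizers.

Unpolarized light through the first polarizer → I₁ = 1460 W/m²/2 = 730 W/m², polarized at 50°.
I₂ = I₁ · cos²(47°) = 730 · 0.4651 = 339.5 W/m².
I₃ = I₂ · cos²(30°) = 339.5 · 0.75 = 254.7 W/m².
That is 17.44% of the incident intensity.

≈ 17.4%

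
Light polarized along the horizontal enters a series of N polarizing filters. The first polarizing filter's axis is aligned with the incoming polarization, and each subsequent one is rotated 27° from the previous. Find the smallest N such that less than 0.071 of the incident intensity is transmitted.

N = 13

First polarizer is aligned with the polarization: full transmission.
Each further stage multiplies by cos²(27°) = 0.7939.
After N polarizers: T = 0.7939^(N−1). Require T < 0.071 ⇒ N−1 > ln(0.071)/ln(0.7939) = 11.46, so N−1 ≥ 12 and N = 13.
Check: N=13 gives T = 0.06268 < 0.071; N=12 gives T = 0.07895.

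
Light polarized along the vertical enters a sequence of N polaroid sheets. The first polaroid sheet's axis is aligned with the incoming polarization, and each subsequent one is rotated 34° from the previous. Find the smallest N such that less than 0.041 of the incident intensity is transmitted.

First polarizer is aligned with the polarization: full transmission.
Each further stage multiplies by cos²(34°) = 0.6873.
After N polarizers: T = 0.6873^(N−1). Require T < 0.041 ⇒ N−1 > ln(0.041)/ln(0.6873) = 8.52, so N−1 ≥ 9 and N = 10.
Check: N=10 gives T = 0.03422 < 0.041; N=9 gives T = 0.0498.

N = 10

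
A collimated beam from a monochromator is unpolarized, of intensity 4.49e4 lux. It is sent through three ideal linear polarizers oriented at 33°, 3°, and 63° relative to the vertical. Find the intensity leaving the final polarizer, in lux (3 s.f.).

Unpolarized light through the first polarizer → I₁ = 4.49e4 lux/2 = 2.245e+04 lux, polarized at 33°.
I₂ = I₁ · cos²(30°) = 2.245e+04 · 0.75 = 1.684e+04 lux.
I₃ = I₂ · cos²(60°) = 1.684e+04 · 0.25 = 4209 lux.

I ≈ 4210 lux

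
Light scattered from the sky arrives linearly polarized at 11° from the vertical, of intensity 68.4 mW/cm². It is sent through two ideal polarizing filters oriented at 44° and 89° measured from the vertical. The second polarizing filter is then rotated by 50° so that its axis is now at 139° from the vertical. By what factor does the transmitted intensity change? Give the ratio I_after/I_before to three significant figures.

Before rotation:
I₁ = I₀ cos²(44° − 11°) = I₀ cos²(33°) = 0.7034 I₀.
I₂ = I₁ cos²(89° − 44°) = 0.7034 I₀ · cos²(45°) = 0.3517 I₀.
After rotation:
I₁ = I₀ cos²(44° − 11°) = I₀ cos²(33°) = 0.7034 I₀.
Angle between axes 1 and 2: 85°. I₂ = 0.7034 I₀ · cos²(85°) = 0.005343 I₀.
Ratio = 0.005343 / 0.3517 = 0.01519.

I_new/I_old ≈ 0.0152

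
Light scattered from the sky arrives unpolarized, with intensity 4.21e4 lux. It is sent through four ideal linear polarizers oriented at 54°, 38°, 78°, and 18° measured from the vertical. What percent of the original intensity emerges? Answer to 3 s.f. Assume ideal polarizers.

≈ 6.78%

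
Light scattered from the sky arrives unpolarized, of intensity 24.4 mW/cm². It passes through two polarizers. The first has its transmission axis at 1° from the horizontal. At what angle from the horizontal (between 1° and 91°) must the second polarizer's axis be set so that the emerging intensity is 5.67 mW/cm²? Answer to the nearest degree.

θ ≈ 48°

Unpolarized light through the first polarizer → I₁ = ½ I₀, now polarized at 1°.
Target fraction: 5.67 / 24.4 mW/cm² = 0.2324 of I₀.
Need I₂/I₀ = 0.2324, so cos²(θ − 1°) = 0.2324 / 0.5 = 0.4648.
θ − 1° = arccos(√0.4648) = 47.0°, giving θ ≈ 1 + 47.0 = 48.0°.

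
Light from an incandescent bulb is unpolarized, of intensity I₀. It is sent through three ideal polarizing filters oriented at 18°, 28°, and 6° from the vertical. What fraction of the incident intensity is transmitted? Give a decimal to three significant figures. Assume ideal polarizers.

Unpolarized light through the first polarizer → I₁ = ½ I₀, now polarized at 18°.
I₂ = I₁ cos²(28° − 18°) = 0.5 I₀ · cos²(10°) = 0.4849 I₀.
I₃ = I₂ cos²(6° − 28°) = 0.4849 I₀ · cos²(22°) = 0.4169 I₀.
Transmitted fraction = 0.4169.

≈ 0.417 I₀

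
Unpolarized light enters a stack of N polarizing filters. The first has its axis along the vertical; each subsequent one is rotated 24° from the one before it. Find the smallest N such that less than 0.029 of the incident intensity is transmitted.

First polarizer halves the unpolarized light: factor 1/2.
Each further stage multiplies by cos²(24°) = 0.8346.
After N polarizers: T = 0.5·0.8346^(N−1). Require T < 0.029 ⇒ N−1 > ln(0.029/0.5)/ln(0.8346) = 15.74, so N−1 ≥ 16 and N = 17.
Check: N=17 gives T = 0.02769 < 0.029; N=16 gives T = 0.03318.

N = 17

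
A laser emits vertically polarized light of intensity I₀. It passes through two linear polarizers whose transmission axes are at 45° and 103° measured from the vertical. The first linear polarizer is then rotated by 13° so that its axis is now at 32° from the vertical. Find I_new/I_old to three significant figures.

I_new/I_old ≈ 0.543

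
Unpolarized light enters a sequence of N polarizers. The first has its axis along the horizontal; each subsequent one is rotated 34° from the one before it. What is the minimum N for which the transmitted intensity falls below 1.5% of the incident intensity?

N = 11

First polarizer halves the unpolarized light: factor 1/2.
Each further stage multiplies by cos²(34°) = 0.6873.
After N polarizers: T = 0.5·0.6873^(N−1). Require T < 0.015 ⇒ N−1 > ln(0.015/0.5)/ln(0.6873) = 9.35, so N−1 ≥ 10 and N = 11.
Check: N=11 gives T = 0.01176 < 0.015; N=10 gives T = 0.01711.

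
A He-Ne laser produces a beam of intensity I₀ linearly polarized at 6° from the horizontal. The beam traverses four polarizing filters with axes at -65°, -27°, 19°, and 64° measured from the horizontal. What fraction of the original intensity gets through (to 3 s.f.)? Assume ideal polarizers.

I₁ = I₀ cos²(-65° − 6°) = I₀ cos²(71°) = 0.106 I₀.
I₂ = I₁ cos²(-27° + 65°) = 0.106 I₀ · cos²(38°) = 0.06582 I₀.
I₃ = I₂ cos²(19° + 27°) = 0.06582 I₀ · cos²(46°) = 0.03176 I₀.
I₄ = I₃ cos²(64° − 19°) = 0.03176 I₀ · cos²(45°) = 0.01588 I₀.
Transmitted fraction = 0.01588.

≈ 0.0159 I₀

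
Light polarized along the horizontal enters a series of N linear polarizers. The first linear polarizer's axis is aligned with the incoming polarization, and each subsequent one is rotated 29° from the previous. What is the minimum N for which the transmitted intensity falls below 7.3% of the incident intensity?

N = 11

First polarizer is aligned with the polarization: full transmission.
Each further stage multiplies by cos²(29°) = 0.765.
After N polarizers: T = 0.765^(N−1). Require T < 0.073 ⇒ N−1 > ln(0.073)/ln(0.765) = 9.77, so N−1 ≥ 10 and N = 11.
Check: N=11 gives T = 0.06861 < 0.073; N=10 gives T = 0.08969.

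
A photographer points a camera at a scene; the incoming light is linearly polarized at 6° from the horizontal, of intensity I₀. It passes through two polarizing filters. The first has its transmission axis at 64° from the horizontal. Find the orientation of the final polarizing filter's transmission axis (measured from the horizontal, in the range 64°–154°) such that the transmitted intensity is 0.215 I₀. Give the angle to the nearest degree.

θ ≈ 93°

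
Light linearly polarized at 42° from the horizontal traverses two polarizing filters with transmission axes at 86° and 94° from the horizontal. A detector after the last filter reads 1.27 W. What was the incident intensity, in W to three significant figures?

I₀ ≈ 2.50 W

By Malus's law, I₁ = I₀ cos²(86° − 42°) = I₀ cos²(44°) = 0.5174 I₀.
I₂ = I₁ cos²(94° − 86°) = 0.5174 I₀ · cos²(8°) = 0.5074 I₀.
So 1.27 W = 0.5074 I₀, giving I₀ = 1.27/0.5074 = 2.503 W.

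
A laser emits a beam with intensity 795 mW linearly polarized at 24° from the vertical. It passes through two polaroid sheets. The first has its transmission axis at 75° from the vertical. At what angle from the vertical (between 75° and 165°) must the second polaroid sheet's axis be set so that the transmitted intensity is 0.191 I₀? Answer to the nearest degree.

θ ≈ 121°

I₁ = I₀ cos²(75° − 24°) = I₀ cos²(51°) = 0.396 I₀.
Need I₂/I₀ = 0.191, so cos²(θ − 75°) = 0.191 / 0.396 = 0.4823.
θ − 75° = arccos(√0.4823) = 46.0°, giving θ ≈ 75 + 46.0 = 121.0°.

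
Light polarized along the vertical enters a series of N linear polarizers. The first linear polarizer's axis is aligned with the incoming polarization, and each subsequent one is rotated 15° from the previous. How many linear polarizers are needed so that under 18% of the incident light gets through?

N = 26

First polarizer is aligned with the polarization: full transmission.
Each further stage multiplies by cos²(15°) = 0.933.
After N polarizers: T = 0.933^(N−1). Require T < 0.18 ⇒ N−1 > ln(0.18)/ln(0.933) = 24.73, so N−1 ≥ 25 and N = 26.
Check: N=26 gives T = 0.1767 < 0.18; N=25 gives T = 0.1894.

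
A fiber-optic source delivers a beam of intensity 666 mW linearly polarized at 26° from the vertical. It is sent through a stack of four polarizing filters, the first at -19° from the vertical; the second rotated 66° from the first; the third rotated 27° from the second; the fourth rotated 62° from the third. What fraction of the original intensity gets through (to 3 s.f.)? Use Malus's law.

I/I₀ ≈ 0.0145

By Malus's law, I₁ = 666 mW · cos²(45°) = 333 mW.
I₂ = I₁ · cos²(66°) = 333 · 0.1654 = 55.09 mW.
I₃ = I₂ · cos²(27°) = 55.09 · 0.7939 = 43.74 mW.
I₄ = I₃ · cos²(62°) = 43.74 · 0.2204 = 9.639 mW.
Transmitted fraction = 0.01447.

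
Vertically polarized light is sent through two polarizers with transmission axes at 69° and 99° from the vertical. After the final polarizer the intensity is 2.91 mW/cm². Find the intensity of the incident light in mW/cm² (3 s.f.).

I₀ ≈ 30.2 mW/cm²

I₁ = I₀ cos²(69° − 0°) = I₀ cos²(69°) = 0.1284 I₀.
I₂ = I₁ cos²(99° − 69°) = 0.1284 I₀ · cos²(30°) = 0.09632 I₀.
So 2.91 mW/cm² = 0.09632 I₀, giving I₀ = 2.91/0.09632 = 30.21 mW/cm².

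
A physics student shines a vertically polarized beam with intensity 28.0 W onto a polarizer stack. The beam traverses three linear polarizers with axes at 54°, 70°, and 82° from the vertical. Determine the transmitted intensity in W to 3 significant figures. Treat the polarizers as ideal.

By Malus's law, I₁ = 28.0 W · cos²(54°) = 9.674 W.
I₂ = I₁ · cos²(16°) = 9.674 · 0.924 = 8.939 W.
I₃ = I₂ · cos²(12°) = 8.939 · 0.9568 = 8.552 W.

I ≈ 8.55 W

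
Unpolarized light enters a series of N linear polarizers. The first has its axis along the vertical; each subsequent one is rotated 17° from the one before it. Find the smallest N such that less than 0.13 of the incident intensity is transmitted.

First polarizer halves the unpolarized light: factor 1/2.
Each further stage multiplies by cos²(17°) = 0.9145.
After N polarizers: T = 0.5·0.9145^(N−1). Require T < 0.13 ⇒ N−1 > ln(0.13/0.5)/ln(0.9145) = 15.08, so N−1 ≥ 16 and N = 17.
Check: N=17 gives T = 0.1197 < 0.13; N=16 gives T = 0.1309.

N = 17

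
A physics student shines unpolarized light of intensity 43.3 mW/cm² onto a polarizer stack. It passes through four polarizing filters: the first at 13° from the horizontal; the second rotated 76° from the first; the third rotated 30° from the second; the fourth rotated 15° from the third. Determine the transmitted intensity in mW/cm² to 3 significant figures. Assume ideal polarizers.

I ≈ 0.887 mW/cm²

Unpolarized light through the first polarizer → I₁ = 43.3 mW/cm²/2 = 21.65 mW/cm², polarized at 13°.
I₂ = I₁ · cos²(76°) = 21.65 · 0.05853 = 1.267 mW/cm².
I₃ = I₂ · cos²(30°) = 1.267 · 0.75 = 0.9503 mW/cm².
I₄ = I₃ · cos²(15°) = 0.9503 · 0.933 = 0.8867 mW/cm².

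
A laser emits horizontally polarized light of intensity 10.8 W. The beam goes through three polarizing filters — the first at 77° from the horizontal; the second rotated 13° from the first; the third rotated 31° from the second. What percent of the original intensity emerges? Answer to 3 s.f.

≈ 3.53%

I₁ = 10.8 W · cos²(77°) = 0.5465 W.
I₂ = I₁ · cos²(13°) = 0.5465 · 0.9494 = 0.5189 W.
I₃ = I₂ · cos²(31°) = 0.5189 · 0.7347 = 0.3812 W.
That is 3.53% of the incident intensity.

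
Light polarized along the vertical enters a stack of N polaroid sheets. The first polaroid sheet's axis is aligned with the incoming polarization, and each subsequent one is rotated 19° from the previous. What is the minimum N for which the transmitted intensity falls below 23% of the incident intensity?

First polarizer is aligned with the polarization: full transmission.
Each further stage multiplies by cos²(19°) = 0.894.
After N polarizers: T = 0.894^(N−1). Require T < 0.23 ⇒ N−1 > ln(0.23)/ln(0.894) = 13.12, so N−1 ≥ 14 and N = 15.
Check: N=15 gives T = 0.2083 < 0.23; N=14 gives T = 0.233.

N = 15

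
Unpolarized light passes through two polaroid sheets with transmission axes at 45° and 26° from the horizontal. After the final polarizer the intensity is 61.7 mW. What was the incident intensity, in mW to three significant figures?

I₀ ≈ 138 mW

Unpolarized light through the first polarizer → I₁ = ½ I₀, now polarized at 45°.
I₂ = I₁ cos²(26° − 45°) = 0.5 I₀ · cos²(19°) = 0.447 I₀.
So 61.7 mW = 0.447 I₀, giving I₀ = 61.7/0.447 = 138 mW.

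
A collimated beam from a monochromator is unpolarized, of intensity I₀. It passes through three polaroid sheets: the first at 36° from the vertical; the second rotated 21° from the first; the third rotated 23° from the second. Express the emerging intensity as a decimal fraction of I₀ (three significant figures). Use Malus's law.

≈ 0.369 I₀

Unpolarized light through the first polarizer → I₁ = ½ I₀, now polarized at 36°.
I₂ = I₁ cos²(21°) = 0.5 · 0.8716 I₀ = 0.4358 I₀.
I₃ = I₂ cos²(23°) = 0.4358 · 0.8473 I₀ = 0.3693 I₀.
Transmitted fraction = 0.3693.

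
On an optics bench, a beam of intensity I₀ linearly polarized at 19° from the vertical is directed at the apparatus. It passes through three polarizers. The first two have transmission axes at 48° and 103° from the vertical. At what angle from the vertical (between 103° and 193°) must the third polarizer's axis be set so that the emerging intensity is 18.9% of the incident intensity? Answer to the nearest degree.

I₁ = I₀ cos²(48° − 19°) = I₀ cos²(29°) = 0.765 I₀.
I₂ = I₁ cos²(103° − 48°) = 0.765 I₀ · cos²(55°) = 0.2517 I₀.
Need I₃/I₀ = 0.189, so cos²(θ − 103°) = 0.189 / 0.2517 = 0.751.
θ − 103° = arccos(√0.751) = 29.9°, giving θ ≈ 103 + 29.9 = 132.9°.

θ ≈ 133°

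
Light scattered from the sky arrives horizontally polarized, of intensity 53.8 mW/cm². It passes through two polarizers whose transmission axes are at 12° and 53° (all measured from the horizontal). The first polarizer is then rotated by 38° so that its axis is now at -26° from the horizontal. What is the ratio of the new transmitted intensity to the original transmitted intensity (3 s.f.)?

Before rotation:
I₁ = I₀ cos²(12° − 0°) = I₀ cos²(12°) = 0.9568 I₀.
I₂ = I₁ cos²(53° − 12°) = 0.9568 I₀ · cos²(41°) = 0.545 I₀.
After rotation:
I₁ = I₀ cos²(-26° − 0°) = I₀ cos²(26°) = 0.8078 I₀.
I₂ = I₁ cos²(53° + 26°) = 0.8078 I₀ · cos²(79°) = 0.02941 I₀.
Ratio = 0.02941 / 0.545 = 0.05397.

I_new/I_old ≈ 0.0540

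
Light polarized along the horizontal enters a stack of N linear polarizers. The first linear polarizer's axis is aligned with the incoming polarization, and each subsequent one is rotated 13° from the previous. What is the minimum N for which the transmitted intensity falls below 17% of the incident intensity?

First polarizer is aligned with the polarization: full transmission.
Each further stage multiplies by cos²(13°) = 0.9494.
After N polarizers: T = 0.9494^(N−1). Require T < 0.17 ⇒ N−1 > ln(0.17)/ln(0.9494) = 34.12, so N−1 ≥ 35 and N = 36.
Check: N=36 gives T = 0.1624 < 0.17; N=35 gives T = 0.1711.

N = 36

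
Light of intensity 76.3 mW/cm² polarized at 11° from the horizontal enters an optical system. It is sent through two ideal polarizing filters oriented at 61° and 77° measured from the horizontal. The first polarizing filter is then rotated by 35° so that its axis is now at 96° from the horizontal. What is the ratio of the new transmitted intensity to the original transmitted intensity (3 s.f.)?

I_new/I_old ≈ 0.0178

Before rotation:
By Malus's law, I₁ = I₀ cos²(61° − 11°) = I₀ cos²(50°) = 0.4132 I₀.
I₂ = I₁ cos²(77° − 61°) = 0.4132 I₀ · cos²(16°) = 0.3818 I₀.
After rotation:
I₁ = I₀ cos²(96° − 11°) = I₀ cos²(85°) = 0.007596 I₀.
I₂ = I₁ cos²(77° − 96°) = 0.007596 I₀ · cos²(19°) = 0.006791 I₀.
Ratio = 0.006791 / 0.3818 = 0.01779.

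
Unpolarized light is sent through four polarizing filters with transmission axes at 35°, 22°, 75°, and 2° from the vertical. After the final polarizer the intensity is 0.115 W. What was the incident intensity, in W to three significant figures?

I₀ ≈ 7.82 W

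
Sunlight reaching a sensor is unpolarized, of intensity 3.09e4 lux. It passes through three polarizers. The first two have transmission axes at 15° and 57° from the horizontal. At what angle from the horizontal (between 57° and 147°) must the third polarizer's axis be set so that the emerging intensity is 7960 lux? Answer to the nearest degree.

θ ≈ 72°

Unpolarized light through the first polarizer → I₁ = ½ I₀, now polarized at 15°.
I₂ = I₁ cos²(57° − 15°) = 0.5 I₀ · cos²(42°) = 0.2761 I₀.
Target fraction: 7960 / 3.09e4 lux = 0.2576 of I₀.
Need I₃/I₀ = 0.2576, so cos²(θ − 57°) = 0.2576 / 0.2761 = 0.9329.
θ − 57° = arccos(√0.9329) = 15.0°, giving θ ≈ 57 + 15.0 = 72.0°.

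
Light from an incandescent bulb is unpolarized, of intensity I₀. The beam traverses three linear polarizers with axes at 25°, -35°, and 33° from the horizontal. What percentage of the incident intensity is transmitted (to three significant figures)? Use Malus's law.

≈ 1.75%

Unpolarized light through the first polarizer → I₁ = ½ I₀, now polarized at 25°.
I₂ = I₁ cos²(-35° − 25°) = 0.5 I₀ · cos²(60°) = 0.125 I₀.
I₃ = I₂ cos²(33° + 35°) = 0.125 I₀ · cos²(68°) = 0.01754 I₀.
That is 1.754% of the incident intensity.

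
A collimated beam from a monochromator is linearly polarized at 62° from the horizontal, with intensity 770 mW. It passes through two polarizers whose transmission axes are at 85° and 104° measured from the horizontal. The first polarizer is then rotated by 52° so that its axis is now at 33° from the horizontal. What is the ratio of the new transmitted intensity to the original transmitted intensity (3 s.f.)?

I_new/I_old ≈ 0.107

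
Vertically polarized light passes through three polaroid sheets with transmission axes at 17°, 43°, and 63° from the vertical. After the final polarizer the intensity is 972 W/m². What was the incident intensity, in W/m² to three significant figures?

I₀ ≈ 1490 W/m²

By Malus's law, I₁ = I₀ cos²(17° − 0°) = I₀ cos²(17°) = 0.9145 I₀.
I₂ = I₁ cos²(43° − 17°) = 0.9145 I₀ · cos²(26°) = 0.7388 I₀.
I₃ = I₂ cos²(63° − 43°) = 0.7388 I₀ · cos²(20°) = 0.6524 I₀.
So 972 W/m² = 0.6524 I₀, giving I₀ = 972/0.6524 = 1490 W/m².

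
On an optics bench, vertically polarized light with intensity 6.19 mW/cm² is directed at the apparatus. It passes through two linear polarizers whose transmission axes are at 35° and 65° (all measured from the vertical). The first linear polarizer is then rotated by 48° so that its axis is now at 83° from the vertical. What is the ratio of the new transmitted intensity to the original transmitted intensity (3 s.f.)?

I_new/I_old ≈ 0.0267

Before rotation:
I₁ = I₀ cos²(35° − 0°) = I₀ cos²(35°) = 0.671 I₀.
I₂ = I₁ cos²(65° − 35°) = 0.671 I₀ · cos²(30°) = 0.5033 I₀.
After rotation:
I₁ = I₀ cos²(83° − 0°) = I₀ cos²(83°) = 0.01485 I₀.
I₂ = I₁ cos²(65° − 83°) = 0.01485 I₀ · cos²(18°) = 0.01343 I₀.
Ratio = 0.01343 / 0.5033 = 0.02669.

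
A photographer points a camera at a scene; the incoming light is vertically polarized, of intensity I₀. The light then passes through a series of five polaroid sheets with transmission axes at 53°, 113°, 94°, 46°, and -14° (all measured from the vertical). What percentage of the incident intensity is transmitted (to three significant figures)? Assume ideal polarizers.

≈ 0.906%

By Malus's law, I₁ = I₀ cos²(53° − 0°) = I₀ cos²(53°) = 0.3622 I₀.
I₂ = I₁ cos²(113° − 53°) = 0.3622 I₀ · cos²(60°) = 0.09055 I₀.
I₃ = I₂ cos²(94° − 113°) = 0.09055 I₀ · cos²(19°) = 0.08095 I₀.
I₄ = I₃ cos²(46° − 94°) = 0.08095 I₀ · cos²(48°) = 0.03624 I₀.
I₅ = I₄ cos²(-14° − 46°) = 0.03624 I₀ · cos²(60°) = 0.009061 I₀.
That is 0.9061% of the incident intensity.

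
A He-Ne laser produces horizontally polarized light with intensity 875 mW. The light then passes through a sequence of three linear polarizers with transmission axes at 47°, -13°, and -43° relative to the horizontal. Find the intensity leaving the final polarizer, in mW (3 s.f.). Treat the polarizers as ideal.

I ≈ 76.3 mW

I₁ = 875 mW · cos²(47°) = 407 mW.
I₂ = I₁ · cos²(60°) = 407 · 0.25 = 101.7 mW.
I₃ = I₂ · cos²(30°) = 101.7 · 0.75 = 76.31 mW.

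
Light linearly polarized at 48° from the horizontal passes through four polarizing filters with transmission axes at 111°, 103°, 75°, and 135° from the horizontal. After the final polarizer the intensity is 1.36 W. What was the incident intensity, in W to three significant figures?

I₀ ≈ 34.5 W

By Malus's law, I₁ = I₀ cos²(111° − 48°) = I₀ cos²(63°) = 0.2061 I₀.
I₂ = I₁ cos²(103° − 111°) = 0.2061 I₀ · cos²(8°) = 0.2021 I₀.
I₃ = I₂ cos²(75° − 103°) = 0.2021 I₀ · cos²(28°) = 0.1576 I₀.
I₄ = I₃ cos²(135° − 75°) = 0.1576 I₀ · cos²(60°) = 0.03939 I₀.
So 1.36 W = 0.03939 I₀, giving I₀ = 1.36/0.03939 = 34.52 W.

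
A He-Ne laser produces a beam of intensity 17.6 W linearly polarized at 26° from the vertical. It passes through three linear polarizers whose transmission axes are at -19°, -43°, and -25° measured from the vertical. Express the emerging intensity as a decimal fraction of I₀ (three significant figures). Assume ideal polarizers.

I/I₀ ≈ 0.377

By Malus's law, I₁ = 17.6 W · cos²(45°) = 8.8 W.
I₂ = I₁ · cos²(24°) = 8.8 · 0.8346 = 7.344 W.
I₃ = I₂ · cos²(18°) = 7.344 · 0.9045 = 6.643 W.
Transmitted fraction = 0.3774.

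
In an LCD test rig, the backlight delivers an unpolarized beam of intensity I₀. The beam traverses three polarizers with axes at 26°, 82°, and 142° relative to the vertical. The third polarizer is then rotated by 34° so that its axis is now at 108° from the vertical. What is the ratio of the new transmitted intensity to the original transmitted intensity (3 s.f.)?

Before rotation:
Unpolarized light through the first polarizer → I₁ = ½ I₀, now polarized at 26°.
I₂ = I₁ cos²(82° − 26°) = 0.5 I₀ · cos²(56°) = 0.1563 I₀.
I₃ = I₂ cos²(142° − 82°) = 0.1563 I₀ · cos²(60°) = 0.03909 I₀.
After rotation:
Unpolarized light through the first polarizer → I₁ = ½ I₀, now polarized at 26°.
I₂ = I₁ cos²(82° − 26°) = 0.5 I₀ · cos²(56°) = 0.1563 I₀.
I₃ = I₂ cos²(108° − 82°) = 0.1563 I₀ · cos²(26°) = 0.1263 I₀.
Ratio = 0.1263 / 0.03909 = 3.231.

I_new/I_old ≈ 3.23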